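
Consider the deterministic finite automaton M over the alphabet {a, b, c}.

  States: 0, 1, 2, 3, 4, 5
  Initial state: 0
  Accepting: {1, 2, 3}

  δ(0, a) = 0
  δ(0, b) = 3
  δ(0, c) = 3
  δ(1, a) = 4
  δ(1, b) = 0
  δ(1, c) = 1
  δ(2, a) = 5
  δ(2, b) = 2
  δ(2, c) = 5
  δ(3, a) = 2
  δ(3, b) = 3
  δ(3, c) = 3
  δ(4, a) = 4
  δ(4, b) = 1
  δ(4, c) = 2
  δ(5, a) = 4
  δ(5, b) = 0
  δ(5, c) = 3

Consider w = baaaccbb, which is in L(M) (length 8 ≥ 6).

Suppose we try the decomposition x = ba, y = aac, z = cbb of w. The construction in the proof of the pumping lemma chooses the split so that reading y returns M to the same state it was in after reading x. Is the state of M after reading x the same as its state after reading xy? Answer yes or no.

yes

State sequence: 0 -b-> 3 -a-> 2 -a-> 5 -a-> 4 -c-> 2

After x (step 2): 2. After xy (step 5): 2.
They match, so y = aac drives M around a cycle from 2 back to itself; pumping y any number of times keeps M in 2 before reading z, and xyⁱz ∈ L(M) for every i ≥ 0.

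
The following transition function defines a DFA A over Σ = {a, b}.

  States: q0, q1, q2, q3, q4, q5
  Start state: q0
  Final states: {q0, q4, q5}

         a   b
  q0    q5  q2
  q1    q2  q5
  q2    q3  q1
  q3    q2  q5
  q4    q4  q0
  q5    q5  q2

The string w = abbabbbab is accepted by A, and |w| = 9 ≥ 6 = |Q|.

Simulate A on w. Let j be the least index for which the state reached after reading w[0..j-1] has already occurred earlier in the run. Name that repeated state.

q2

State sequence: q0 -a-> q5 -b-> q2 -b-> q1 -a-> q2 -b-> q1 -b-> q5 -b-> q2 -a-> q3 -b-> q5
First repeat at step 4: q2 was already visited.

The earliest repeat is at step j = 4: A is in q2, which it already visited at step i = 2.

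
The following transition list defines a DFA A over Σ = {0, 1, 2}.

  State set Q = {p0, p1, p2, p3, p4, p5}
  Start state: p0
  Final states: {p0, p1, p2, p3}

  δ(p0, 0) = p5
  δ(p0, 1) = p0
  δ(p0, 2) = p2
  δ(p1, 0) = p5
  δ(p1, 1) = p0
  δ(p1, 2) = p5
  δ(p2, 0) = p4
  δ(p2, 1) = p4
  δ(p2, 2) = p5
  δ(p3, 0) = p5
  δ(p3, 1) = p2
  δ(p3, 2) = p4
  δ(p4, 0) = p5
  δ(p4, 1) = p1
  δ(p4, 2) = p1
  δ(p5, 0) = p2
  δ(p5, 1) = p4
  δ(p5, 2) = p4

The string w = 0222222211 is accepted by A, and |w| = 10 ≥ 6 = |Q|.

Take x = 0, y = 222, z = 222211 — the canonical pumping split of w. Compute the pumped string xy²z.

xy^2z = 0·222·222·222211 = 0222222222211.
Reading y = 222 takes A from p5 back to p5, so after x·y·y the machine is still in p5, and z then leads to the accepting state p0. Hence 0222222222211 ∈ L(A).

0222222222211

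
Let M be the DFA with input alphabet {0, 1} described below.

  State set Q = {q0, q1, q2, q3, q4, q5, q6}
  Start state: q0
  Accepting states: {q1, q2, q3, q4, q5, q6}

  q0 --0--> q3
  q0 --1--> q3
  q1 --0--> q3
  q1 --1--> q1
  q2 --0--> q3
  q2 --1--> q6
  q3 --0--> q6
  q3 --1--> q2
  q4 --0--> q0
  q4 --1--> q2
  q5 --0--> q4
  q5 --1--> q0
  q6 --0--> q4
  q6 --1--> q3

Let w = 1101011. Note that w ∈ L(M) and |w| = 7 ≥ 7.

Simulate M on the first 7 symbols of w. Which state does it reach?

q6

State sequence: q0 -1-> q3 -1-> q2 -0-> q3 -1-> q2 -0-> q3 -1-> q2 -1-> q6

After reading 7 characters, M is in state q6.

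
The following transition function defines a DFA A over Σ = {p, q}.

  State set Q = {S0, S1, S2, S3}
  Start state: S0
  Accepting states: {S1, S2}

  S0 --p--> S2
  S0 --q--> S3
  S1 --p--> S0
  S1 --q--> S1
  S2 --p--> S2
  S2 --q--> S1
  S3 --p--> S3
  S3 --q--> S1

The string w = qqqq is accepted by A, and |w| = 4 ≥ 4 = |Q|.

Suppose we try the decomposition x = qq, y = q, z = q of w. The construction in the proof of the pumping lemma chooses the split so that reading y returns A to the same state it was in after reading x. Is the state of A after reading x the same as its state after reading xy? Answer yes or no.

yes

Run of A on the first 3 characters of w = q q q:
  step 0: S0  (start)
  step 1: S3  (read q: S0→S3)
  step 2: S1  (read q: S3→S1)
  step 3: S1  (read q: S1→S1)

After x (step 2): S1. After xy (step 3): S1.
They match, so y = q drives A around a cycle from S1 back to itself; pumping y any number of times keeps A in S1 before reading z, and xyⁱz ∈ L(A) for every i ≥ 0.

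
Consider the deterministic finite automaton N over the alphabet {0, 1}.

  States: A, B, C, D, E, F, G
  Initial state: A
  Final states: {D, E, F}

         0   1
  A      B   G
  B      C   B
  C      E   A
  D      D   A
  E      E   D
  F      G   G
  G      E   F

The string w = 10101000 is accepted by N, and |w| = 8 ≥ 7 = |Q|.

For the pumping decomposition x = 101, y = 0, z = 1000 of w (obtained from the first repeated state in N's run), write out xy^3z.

xy^3z = 101·0·0·0·1000 = 1010001000.
Reading y = 0 takes N from D back to D, so after x·y·y·y the machine is still in D, and z then leads to the accepting state E. Hence 1010001000 ∈ L(N).

1010001000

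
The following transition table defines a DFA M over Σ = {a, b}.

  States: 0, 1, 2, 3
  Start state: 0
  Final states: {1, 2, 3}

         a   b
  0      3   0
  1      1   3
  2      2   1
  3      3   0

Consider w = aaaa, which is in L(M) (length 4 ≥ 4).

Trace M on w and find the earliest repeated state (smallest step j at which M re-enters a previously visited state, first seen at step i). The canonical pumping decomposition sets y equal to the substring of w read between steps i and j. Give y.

a

Run of M on w = a a a a:
  step 0: 0  (start)
  step 1: 3  (read a: 0→3)
  step 2: 3  (read a: 3→3)   ← first repeat (3 seen earlier)
  step 3: 3  (read a: 3→3)
  step 4: 3  (read a: 3→3)

So i = 1, j = 2, giving x = w[0:1] = a, y = w[1:2] = a, z = w[2:4] = aa.
Check: |xy| = 2 ≤ 4 and |y| = 1 ≥ 1. Reading y takes M from 3 back to 3, so every xyⁱz is accepted.
Pumping length from the standard proof: p = 4 (the number of states). The repeated state found above gives |xy| = j ≤ 4 and |y| = j − i ≥ 1.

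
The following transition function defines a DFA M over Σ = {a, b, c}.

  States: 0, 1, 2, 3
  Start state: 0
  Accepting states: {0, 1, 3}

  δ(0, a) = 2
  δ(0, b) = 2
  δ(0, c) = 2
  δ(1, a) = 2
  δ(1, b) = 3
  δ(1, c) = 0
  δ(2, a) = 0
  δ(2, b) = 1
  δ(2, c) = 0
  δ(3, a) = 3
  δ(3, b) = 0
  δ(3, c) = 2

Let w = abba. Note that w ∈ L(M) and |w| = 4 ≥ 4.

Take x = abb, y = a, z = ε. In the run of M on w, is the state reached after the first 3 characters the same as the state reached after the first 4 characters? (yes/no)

Run of M on the first 4 characters of w = a b b a:
  step 0: 0  (start)
  step 1: 2  (read a: 0→2)
  step 2: 1  (read b: 2→1)
  step 3: 3  (read b: 1→3)
  step 4: 3  (read a: 3→3)

After x (step 3): 3. After xy (step 4): 3.
They match, so y = a drives M around a cycle from 3 back to itself; pumping y any number of times keeps M in 3 before reading z, and xyⁱz ∈ L(M) for every i ≥ 0.

yes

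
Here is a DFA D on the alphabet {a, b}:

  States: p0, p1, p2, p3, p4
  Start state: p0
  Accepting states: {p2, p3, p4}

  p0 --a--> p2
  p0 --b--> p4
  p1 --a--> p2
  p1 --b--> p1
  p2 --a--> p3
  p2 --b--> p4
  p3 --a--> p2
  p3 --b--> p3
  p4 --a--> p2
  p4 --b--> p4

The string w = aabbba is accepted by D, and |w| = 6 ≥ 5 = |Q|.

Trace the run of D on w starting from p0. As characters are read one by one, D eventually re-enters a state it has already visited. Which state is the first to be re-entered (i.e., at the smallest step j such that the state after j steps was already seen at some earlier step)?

State sequence: p0 -a-> p2 -a-> p3 -b-> p3 -b-> p3 -b-> p3 -a-> p2
First repeat at step 3: p3 was already visited.

The earliest repeat is at step j = 3: D is in p3, which it already visited at step i = 2.
Since D has 5 states, any run of length ≥ 5 visits 5+1 states, so by pigeonhole some state repeats within the first 5 steps — that repeat gives the pumpable loop.

p3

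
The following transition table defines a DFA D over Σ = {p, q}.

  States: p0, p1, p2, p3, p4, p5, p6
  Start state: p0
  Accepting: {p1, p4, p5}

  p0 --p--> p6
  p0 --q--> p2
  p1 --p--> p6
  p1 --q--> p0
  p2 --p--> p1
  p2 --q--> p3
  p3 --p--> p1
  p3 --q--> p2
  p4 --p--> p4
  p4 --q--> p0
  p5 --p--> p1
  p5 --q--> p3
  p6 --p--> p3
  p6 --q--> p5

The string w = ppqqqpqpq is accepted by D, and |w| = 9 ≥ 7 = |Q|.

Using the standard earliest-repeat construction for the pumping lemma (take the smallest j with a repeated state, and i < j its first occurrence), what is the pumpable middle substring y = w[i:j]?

State sequence: p0 -p-> p6 -p-> p3 -q-> p2 -q-> p3 -q-> p2 -p-> p1 -q-> p0 -p-> p6 -q-> p5
First repeat at step 4: p3 was already visited.

So i = 2, j = 4, giving x = w[0:2] = pp, y = w[2:4] = qq, z = w[4:9] = qpqpq.
Check: |xy| = 4 ≤ 7 and |y| = 2 ≥ 1. Reading y takes D from p3 back to p3, so every xyⁱz is accepted.

qq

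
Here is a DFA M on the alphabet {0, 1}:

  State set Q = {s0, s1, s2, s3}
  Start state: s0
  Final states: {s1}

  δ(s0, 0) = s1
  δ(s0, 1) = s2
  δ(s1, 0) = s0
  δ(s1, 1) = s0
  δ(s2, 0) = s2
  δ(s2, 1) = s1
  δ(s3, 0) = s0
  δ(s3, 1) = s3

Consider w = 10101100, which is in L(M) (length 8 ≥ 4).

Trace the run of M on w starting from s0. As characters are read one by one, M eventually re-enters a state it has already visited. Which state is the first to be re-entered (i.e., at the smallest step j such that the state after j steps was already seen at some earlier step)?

Run of M on w = 1 0 1 0 1 1 0 0:
  step 0: s0  (start)
  step 1: s2  (read 1: s0→s2)
  step 2: s2  (read 0: s2→s2)   ← first repeat (s2 seen earlier)
  step 3: s1  (read 1: s2→s1)
  step 4: s0  (read 0: s1→s0)
  step 5: s2  (read 1: s0→s2)
  step 6: s1  (read 1: s2→s1)
  step 7: s0  (read 0: s1→s0)
  step 8: s1  (read 0: s0→s1)

The earliest repeat is at step j = 2: M is in s2, which it already visited at step i = 1.
Pumping length from the standard proof: p = 4 (the number of states). The repeated state found above gives |xy| = j ≤ 4 and |y| = j − i ≥ 1.

s2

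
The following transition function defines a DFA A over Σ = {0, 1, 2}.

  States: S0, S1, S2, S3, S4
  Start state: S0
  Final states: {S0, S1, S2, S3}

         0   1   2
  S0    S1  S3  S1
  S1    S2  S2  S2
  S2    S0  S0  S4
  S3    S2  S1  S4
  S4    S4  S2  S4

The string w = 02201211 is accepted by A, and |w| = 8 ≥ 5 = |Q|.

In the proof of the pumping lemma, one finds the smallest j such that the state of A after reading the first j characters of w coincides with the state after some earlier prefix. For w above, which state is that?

S4

Run of A on w = 0 2 2 0 1 2 1 1:
  step 0: S0  (start)
  step 1: S1  (read 0: S0→S1)
  step 2: S2  (read 2: S1→S2)
  step 3: S4  (read 2: S2→S4)
  step 4: S4  (read 0: S4→S4)   ← first repeat (S4 seen earlier)
  step 5: S2  (read 1: S4→S2)
  step 6: S4  (read 2: S2→S4)
  step 7: S2  (read 1: S4→S2)
  step 8: S0  (read 1: S2→S0)

The earliest repeat is at step j = 4: A is in S4, which it already visited at step i = 3.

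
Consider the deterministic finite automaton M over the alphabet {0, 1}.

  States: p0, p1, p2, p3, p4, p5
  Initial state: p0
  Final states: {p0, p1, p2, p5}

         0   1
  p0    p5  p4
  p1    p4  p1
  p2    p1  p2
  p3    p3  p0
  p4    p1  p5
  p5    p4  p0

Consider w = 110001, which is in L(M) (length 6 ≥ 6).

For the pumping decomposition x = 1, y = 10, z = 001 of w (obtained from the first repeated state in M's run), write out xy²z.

11010001

xy^2z = 1·10·10·001 = 11010001.
Reading y = 10 takes M from p4 back to p4, so after x·y·y the machine is still in p4, and z then leads to the accepting state p5. Hence 11010001 ∈ L(M).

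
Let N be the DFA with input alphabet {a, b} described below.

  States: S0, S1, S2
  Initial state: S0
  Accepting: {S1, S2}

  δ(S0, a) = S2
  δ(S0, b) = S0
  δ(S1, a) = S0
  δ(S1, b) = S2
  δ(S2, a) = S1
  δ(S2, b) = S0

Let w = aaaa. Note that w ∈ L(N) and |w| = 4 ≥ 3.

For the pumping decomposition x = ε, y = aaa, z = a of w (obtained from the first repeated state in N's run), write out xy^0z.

a

xy⁰z = xz = ε·a = a.
Reading y = aaa takes N from S0 back to S0, so after x the machine is still in S0, and z then leads to the accepting state S2. Hence a ∈ L(N).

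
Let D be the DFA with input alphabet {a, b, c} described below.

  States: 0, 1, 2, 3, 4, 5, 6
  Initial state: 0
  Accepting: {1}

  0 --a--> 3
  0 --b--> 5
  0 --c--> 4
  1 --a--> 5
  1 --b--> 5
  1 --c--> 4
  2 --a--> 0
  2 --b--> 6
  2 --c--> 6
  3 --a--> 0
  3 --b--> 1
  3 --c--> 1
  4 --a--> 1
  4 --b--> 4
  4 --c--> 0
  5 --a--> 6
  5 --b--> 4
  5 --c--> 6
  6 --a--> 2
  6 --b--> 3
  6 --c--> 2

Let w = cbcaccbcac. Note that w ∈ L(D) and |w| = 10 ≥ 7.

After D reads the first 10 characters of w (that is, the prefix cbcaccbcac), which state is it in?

Run of D on the first 10 characters of w = c b c a c c b c a c:
  step 0: 0  (start)
  step 1: 4  (read c: 0→4)
  step 2: 4  (read b: 4→4)
  step 3: 0  (read c: 4→0)
  step 4: 3  (read a: 0→3)
  step 5: 1  (read c: 3→1)
  step 6: 4  (read c: 1→4)
  step 7: 4  (read b: 4→4)
  step 8: 0  (read c: 4→0)
  step 9: 3  (read a: 0→3)
  step 10: 1  (read c: 3→1)

After reading 10 characters, D is in state 1.

1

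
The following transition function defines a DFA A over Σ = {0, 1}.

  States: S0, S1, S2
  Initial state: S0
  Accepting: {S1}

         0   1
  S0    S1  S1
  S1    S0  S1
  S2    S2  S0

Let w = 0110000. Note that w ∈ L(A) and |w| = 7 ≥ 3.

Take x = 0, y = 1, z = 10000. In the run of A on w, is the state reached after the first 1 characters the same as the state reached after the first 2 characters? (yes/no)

Run of A on the first 2 characters of w = 0 1:
  step 0: S0  (start)
  step 1: S1  (read 0: S0→S1)
  step 2: S1  (read 1: S1→S1)

After x (step 1): S1. After xy (step 2): S1.
They match, so y = 1 drives A around a cycle from S1 back to itself; pumping y any number of times keeps A in S1 before reading z, and xyⁱz ∈ L(A) for every i ≥ 0.

yes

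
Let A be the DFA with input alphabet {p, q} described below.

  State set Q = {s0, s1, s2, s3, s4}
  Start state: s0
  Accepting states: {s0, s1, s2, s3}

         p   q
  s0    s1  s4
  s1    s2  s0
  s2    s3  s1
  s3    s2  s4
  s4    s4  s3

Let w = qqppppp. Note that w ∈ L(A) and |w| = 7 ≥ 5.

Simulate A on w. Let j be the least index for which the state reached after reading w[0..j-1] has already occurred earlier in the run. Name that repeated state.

s3

Run of A on w = q q p p p p p:
  step 0: s0  (start)
  step 1: s4  (read q: s0→s4)
  step 2: s3  (read q: s4→s3)
  step 3: s2  (read p: s3→s2)
  step 4: s3  (read p: s2→s3)   ← first repeat (s3 seen earlier)
  step 5: s2  (read p: s3→s2)
  step 6: s3  (read p: s2→s3)
  step 7: s2  (read p: s3→s2)

The earliest repeat is at step j = 4: A is in s3, which it already visited at step i = 2.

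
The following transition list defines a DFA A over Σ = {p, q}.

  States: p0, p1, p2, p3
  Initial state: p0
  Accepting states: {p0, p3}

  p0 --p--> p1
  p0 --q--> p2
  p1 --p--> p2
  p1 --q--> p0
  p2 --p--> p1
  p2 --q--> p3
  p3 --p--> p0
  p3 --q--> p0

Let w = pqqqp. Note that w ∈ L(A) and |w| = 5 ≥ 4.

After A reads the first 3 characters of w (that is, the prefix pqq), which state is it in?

p2

State sequence: p0 -p-> p1 -q-> p0 -q-> p2

After reading 3 characters, A is in state p2.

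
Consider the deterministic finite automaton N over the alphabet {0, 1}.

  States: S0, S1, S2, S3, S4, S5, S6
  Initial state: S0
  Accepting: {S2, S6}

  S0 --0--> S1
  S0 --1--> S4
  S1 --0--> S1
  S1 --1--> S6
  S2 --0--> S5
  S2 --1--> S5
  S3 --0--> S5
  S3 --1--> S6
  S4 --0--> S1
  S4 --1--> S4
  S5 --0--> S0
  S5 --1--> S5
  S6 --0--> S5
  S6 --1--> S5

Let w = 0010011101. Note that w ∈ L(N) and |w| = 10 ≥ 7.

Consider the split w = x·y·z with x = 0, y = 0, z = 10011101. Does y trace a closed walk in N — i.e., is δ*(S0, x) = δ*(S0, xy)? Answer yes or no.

yes

State sequence: S0 -0-> S1 -0-> S1

After x (step 1): S1. After xy (step 2): S1.
They match, so y = 0 drives N around a cycle from S1 back to itself; pumping y any number of times keeps N in S1 before reading z, and xyⁱz ∈ L(N) for every i ≥ 0.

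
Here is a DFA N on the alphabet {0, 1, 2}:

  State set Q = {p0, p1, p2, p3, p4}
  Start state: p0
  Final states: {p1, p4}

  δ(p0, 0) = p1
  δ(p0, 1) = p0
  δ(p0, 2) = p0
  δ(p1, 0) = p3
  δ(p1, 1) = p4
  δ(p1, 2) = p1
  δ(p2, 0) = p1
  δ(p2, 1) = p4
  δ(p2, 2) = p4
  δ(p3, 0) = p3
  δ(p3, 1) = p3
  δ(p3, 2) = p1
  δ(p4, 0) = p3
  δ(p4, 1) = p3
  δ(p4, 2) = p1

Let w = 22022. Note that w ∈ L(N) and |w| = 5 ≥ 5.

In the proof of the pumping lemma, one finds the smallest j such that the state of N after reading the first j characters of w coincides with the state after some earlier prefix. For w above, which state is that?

p0

State sequence: p0 -2-> p0 -2-> p0 -0-> p1 -2-> p1 -2-> p1
First repeat at step 1: p0 was already visited.

The earliest repeat is at step j = 1: N is in p0, which it already visited at step i = 0.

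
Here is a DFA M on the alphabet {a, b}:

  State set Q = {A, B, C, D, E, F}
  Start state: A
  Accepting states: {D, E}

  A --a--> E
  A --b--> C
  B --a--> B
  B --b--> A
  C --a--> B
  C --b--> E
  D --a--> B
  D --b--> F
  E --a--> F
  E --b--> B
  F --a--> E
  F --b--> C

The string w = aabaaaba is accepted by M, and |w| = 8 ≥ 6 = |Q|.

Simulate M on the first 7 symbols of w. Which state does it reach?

A

Run of M on the first 7 characters of w = a a b a a a b:
  step 0: A  (start)
  step 1: E  (read a: A→E)
  step 2: F  (read a: E→F)
  step 3: C  (read b: F→C)
  step 4: B  (read a: C→B)
  step 5: B  (read a: B→B)
  step 6: B  (read a: B→B)
  step 7: A  (read b: B→A)

After reading 7 characters, M is in state A.
(This kind of state-tracing is the core of the pumping-lemma construction: with 6 states, pigeonhole forces a repeat within the first 6 steps.)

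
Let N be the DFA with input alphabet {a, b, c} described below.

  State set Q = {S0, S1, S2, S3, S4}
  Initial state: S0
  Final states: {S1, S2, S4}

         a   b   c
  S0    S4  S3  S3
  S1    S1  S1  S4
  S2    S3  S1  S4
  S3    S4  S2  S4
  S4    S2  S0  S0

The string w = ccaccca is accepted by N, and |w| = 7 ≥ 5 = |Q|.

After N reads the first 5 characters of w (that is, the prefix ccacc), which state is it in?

State sequence: S0 -c-> S3 -c-> S4 -a-> S2 -c-> S4 -c-> S0

After reading 5 characters, N is in state S0.

S0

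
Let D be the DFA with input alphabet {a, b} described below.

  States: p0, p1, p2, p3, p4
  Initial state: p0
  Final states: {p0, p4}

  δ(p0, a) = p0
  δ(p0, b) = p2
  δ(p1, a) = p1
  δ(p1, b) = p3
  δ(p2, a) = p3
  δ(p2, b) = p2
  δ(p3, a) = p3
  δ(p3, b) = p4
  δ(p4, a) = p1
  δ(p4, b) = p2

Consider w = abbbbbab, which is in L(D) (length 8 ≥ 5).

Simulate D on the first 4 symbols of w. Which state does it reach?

State sequence: p0 -a-> p0 -b-> p2 -b-> p2 -b-> p2

After reading 4 characters, D is in state p2.

p2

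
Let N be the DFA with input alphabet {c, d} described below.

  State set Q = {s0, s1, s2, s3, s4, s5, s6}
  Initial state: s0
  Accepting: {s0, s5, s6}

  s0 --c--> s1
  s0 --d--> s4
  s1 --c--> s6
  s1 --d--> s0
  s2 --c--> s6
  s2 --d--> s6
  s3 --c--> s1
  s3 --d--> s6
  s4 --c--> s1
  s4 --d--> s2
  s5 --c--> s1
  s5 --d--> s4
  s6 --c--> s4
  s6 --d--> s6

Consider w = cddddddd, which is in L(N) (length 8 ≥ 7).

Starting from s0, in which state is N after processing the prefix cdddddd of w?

s6

Run of N on the first 7 characters of w = c d d d d d d:
  step 0: s0  (start)
  step 1: s1  (read c: s0→s1)
  step 2: s0  (read d: s1→s0)
  step 3: s4  (read d: s0→s4)
  step 4: s2  (read d: s4→s2)
  step 5: s6  (read d: s2→s6)
  step 6: s6  (read d: s6→s6)
  step 7: s6  (read d: s6→s6)

After reading 7 characters, N is in state s6.
(This kind of state-tracing is the core of the pumping-lemma construction: with 7 states, pigeonhole forces a repeat within the first 7 steps.)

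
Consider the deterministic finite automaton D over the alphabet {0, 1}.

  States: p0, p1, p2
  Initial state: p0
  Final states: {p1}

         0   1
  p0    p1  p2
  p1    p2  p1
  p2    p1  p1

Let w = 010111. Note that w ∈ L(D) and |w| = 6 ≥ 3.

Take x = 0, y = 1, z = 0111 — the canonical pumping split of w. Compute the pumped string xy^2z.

xy^2z = 0·1·1·0111 = 0110111.
Reading y = 1 takes D from p1 back to p1, so after x·y·y the machine is still in p1, and z then leads to the accepting state p1. Hence 0110111 ∈ L(D).

0110111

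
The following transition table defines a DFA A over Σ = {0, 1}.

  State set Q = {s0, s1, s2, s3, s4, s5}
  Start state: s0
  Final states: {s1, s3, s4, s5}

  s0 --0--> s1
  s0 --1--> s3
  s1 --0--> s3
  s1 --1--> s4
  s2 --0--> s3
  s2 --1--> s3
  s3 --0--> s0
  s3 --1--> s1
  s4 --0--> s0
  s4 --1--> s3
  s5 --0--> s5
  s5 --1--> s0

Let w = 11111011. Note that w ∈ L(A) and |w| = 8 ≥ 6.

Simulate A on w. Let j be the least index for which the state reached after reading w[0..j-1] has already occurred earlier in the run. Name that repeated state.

s3

State sequence: s0 -1-> s3 -1-> s1 -1-> s4 -1-> s3 -1-> s1 -0-> s3 -1-> s1 -1-> s4
First repeat at step 4: s3 was already visited.

The earliest repeat is at step j = 4: A is in s3, which it already visited at step i = 1.
The DFA has 6 states, so the proof of the pumping lemma guarantees a repeated state among the first 6+1 visited; the segment between the two visits is the pumpable y.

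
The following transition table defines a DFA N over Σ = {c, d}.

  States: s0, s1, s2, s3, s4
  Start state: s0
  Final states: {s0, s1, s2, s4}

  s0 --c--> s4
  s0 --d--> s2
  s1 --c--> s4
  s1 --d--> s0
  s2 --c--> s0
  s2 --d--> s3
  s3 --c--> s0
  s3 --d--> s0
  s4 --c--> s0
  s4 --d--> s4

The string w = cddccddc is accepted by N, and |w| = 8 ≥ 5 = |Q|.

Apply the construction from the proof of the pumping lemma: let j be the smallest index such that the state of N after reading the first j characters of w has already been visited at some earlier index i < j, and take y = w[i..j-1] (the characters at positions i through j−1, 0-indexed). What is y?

State sequence: s0 -c-> s4 -d-> s4 -d-> s4 -c-> s0 -c-> s4 -d-> s4 -d-> s4 -c-> s0
First repeat at step 2: s4 was already visited.

So i = 1, j = 2, giving x = w[0:1] = c, y = w[1:2] = d, z = w[2:8] = dccddc.
Check: |xy| = 2 ≤ 5 and |y| = 1 ≥ 1. Reading y takes N from s4 back to s4, so every xyⁱz is accepted.

d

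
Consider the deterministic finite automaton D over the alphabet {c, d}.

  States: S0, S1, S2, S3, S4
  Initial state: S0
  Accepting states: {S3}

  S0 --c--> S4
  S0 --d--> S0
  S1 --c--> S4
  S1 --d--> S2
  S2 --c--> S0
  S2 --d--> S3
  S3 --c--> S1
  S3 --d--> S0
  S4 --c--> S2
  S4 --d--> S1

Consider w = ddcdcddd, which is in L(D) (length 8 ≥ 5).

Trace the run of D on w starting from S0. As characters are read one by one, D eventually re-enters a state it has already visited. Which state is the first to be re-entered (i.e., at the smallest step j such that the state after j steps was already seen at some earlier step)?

Run of D on w = d d c d c d d d:
  step 0: S0  (start)
  step 1: S0  (read d: S0→S0)   ← first repeat (S0 seen earlier)
  step 2: S0  (read d: S0→S0)
  step 3: S4  (read c: S0→S4)
  step 4: S1  (read d: S4→S1)
  step 5: S4  (read c: S1→S4)
  step 6: S1  (read d: S4→S1)
  step 7: S2  (read d: S1→S2)
  step 8: S3  (read d: S2→S3)

The earliest repeat is at step j = 1: D is in S0, which it already visited at step i = 0.

S0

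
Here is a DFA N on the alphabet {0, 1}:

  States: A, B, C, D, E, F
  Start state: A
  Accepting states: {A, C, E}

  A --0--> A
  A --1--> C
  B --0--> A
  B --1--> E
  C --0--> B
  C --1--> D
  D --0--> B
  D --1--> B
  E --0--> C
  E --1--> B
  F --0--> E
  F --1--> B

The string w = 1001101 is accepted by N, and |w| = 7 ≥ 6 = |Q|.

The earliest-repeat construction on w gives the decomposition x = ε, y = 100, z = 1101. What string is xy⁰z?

xy⁰z = xz = ε·1101 = 1101.
Reading y = 100 takes N from A back to A, so after x the machine is still in A, and z then leads to the accepting state E. Hence 1101 ∈ L(N).

1101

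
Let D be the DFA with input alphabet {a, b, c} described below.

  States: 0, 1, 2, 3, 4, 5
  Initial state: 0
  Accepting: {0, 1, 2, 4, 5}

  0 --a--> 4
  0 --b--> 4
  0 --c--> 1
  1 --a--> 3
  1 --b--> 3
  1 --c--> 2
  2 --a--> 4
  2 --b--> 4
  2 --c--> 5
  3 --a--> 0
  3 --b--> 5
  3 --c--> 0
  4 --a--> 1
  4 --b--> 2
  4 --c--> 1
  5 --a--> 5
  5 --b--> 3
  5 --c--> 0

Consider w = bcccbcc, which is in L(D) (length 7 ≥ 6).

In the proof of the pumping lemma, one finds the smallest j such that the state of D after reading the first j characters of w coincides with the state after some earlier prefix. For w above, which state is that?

State sequence: 0 -b-> 4 -c-> 1 -c-> 2 -c-> 5 -b-> 3 -c-> 0 -c-> 1
First repeat at step 6: 0 was already visited.

The earliest repeat is at step j = 6: D is in 0, which it already visited at step i = 0.
Since D has 6 states, any run of length ≥ 6 visits 6+1 states, so by pigeonhole some state repeats within the first 6 steps — that repeat gives the pumpable loop.

0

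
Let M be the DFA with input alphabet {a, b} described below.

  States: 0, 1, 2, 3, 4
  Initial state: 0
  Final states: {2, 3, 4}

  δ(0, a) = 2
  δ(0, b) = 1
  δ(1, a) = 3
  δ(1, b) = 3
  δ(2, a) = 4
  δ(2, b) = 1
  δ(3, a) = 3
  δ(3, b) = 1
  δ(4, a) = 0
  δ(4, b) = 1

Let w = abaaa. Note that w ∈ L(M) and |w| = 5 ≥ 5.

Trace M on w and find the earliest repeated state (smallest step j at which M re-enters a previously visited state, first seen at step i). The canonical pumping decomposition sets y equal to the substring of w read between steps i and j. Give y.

a

Run of M on w = a b a a a:
  step 0: 0  (start)
  step 1: 2  (read a: 0→2)
  step 2: 1  (read b: 2→1)
  step 3: 3  (read a: 1→3)
  step 4: 3  (read a: 3→3)   ← first repeat (3 seen earlier)
  step 5: 3  (read a: 3→3)

So i = 3, j = 4, giving x = w[0:3] = aba, y = w[3:4] = a, z = w[4:5] = a.
Check: |xy| = 4 ≤ 5 and |y| = 1 ≥ 1. Reading y takes M from 3 back to 3, so every xyⁱz is accepted.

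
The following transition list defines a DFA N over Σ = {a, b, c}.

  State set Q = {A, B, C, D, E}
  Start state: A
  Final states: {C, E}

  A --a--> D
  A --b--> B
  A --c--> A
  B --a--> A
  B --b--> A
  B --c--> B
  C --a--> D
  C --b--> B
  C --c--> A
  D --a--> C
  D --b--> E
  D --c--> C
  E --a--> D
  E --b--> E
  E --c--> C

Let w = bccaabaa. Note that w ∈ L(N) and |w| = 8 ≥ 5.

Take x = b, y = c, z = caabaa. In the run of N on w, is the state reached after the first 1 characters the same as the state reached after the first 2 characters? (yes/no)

yes

State sequence: A -b-> B -c-> B

After x (step 1): B. After xy (step 2): B.
They match, so y = c drives N around a cycle from B back to itself; pumping y any number of times keeps N in B before reading z, and xyⁱz ∈ L(N) for every i ≥ 0.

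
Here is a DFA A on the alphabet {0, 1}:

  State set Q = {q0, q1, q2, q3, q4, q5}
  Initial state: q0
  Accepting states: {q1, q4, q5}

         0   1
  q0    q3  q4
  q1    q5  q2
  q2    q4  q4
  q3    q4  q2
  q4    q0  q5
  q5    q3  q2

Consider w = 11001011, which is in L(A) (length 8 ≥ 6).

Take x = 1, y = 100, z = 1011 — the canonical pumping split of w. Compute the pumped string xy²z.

xy^2z = 1·100·100·1011 = 11001001011.
Reading y = 100 takes A from q4 back to q4, so after x·y·y the machine is still in q4, and z then leads to the accepting state q4. Hence 11001001011 ∈ L(A).

11001001011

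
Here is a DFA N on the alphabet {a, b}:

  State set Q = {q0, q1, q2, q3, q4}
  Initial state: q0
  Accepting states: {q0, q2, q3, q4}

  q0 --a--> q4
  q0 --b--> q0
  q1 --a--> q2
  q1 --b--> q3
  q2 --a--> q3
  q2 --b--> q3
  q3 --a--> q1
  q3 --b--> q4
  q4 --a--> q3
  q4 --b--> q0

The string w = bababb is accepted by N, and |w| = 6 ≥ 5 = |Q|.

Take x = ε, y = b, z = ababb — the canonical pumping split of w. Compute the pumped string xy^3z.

bbbababb

xy^3z = ε·b·b·b·ababb = bbbababb.
Reading y = b takes N from q0 back to q0, so after x·y·y·y the machine is still in q0, and z then leads to the accepting state q0. Hence bbbababb ∈ L(N).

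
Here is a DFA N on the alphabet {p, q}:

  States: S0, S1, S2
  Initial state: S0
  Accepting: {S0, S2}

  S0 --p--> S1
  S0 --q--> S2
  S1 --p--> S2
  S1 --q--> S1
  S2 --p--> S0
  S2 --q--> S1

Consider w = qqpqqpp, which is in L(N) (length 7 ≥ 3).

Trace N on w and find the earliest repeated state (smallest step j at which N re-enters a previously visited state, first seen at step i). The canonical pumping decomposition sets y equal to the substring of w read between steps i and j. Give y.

qp

Run of N on w = q q p q q p p:
  step 0: S0  (start)
  step 1: S2  (read q: S0→S2)
  step 2: S1  (read q: S2→S1)
  step 3: S2  (read p: S1→S2)   ← first repeat (S2 seen earlier)
  step 4: S1  (read q: S2→S1)
  step 5: S1  (read q: S1→S1)
  step 6: S2  (read p: S1→S2)
  step 7: S0  (read p: S2→S0)

So i = 1, j = 3, giving x = w[0:1] = q, y = w[1:3] = qp, z = w[3:7] = qqpp.
Check: |xy| = 3 ≤ 3 and |y| = 2 ≥ 1. Reading y takes N from S2 back to S2, so every xyⁱz is accepted.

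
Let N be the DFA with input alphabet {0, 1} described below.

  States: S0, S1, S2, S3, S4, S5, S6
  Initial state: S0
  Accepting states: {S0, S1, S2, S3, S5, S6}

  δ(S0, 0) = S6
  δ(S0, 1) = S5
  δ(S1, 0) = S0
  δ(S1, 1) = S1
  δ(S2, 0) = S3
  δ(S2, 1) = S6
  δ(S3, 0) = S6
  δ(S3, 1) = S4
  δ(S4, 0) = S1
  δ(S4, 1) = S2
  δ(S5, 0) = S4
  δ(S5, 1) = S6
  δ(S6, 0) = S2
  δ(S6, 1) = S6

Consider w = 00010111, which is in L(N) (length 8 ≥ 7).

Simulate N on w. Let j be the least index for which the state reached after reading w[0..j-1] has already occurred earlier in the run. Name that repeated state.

S1

State sequence: S0 -0-> S6 -0-> S2 -0-> S3 -1-> S4 -0-> S1 -1-> S1 -1-> S1 -1-> S1
First repeat at step 6: S1 was already visited.

The earliest repeat is at step j = 6: N is in S1, which it already visited at step i = 5.
With |Q| = 7, pigeonhole forces a state repeat no later than step 7; the substring read between the first and second visits to that state can be pumped.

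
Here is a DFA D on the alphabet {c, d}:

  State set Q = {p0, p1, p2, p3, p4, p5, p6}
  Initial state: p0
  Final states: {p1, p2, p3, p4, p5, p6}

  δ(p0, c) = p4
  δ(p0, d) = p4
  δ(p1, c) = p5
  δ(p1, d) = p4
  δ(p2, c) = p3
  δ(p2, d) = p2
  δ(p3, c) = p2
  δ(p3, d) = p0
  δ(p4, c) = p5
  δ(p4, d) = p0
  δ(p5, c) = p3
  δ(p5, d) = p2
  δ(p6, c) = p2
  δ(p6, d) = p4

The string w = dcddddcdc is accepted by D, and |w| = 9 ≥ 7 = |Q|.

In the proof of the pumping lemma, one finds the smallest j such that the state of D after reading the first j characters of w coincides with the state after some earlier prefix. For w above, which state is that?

Run of D on w = d c d d d d c d c:
  step 0: p0  (start)
  step 1: p4  (read d: p0→p4)
  step 2: p5  (read c: p4→p5)
  step 3: p2  (read d: p5→p2)
  step 4: p2  (read d: p2→p2)   ← first repeat (p2 seen earlier)
  step 5: p2  (read d: p2→p2)
  step 6: p2  (read d: p2→p2)
  step 7: p3  (read c: p2→p3)
  step 8: p0  (read d: p3→p0)
  step 9: p4  (read c: p0→p4)

The earliest repeat is at step j = 4: D is in p2, which it already visited at step i = 3.

p2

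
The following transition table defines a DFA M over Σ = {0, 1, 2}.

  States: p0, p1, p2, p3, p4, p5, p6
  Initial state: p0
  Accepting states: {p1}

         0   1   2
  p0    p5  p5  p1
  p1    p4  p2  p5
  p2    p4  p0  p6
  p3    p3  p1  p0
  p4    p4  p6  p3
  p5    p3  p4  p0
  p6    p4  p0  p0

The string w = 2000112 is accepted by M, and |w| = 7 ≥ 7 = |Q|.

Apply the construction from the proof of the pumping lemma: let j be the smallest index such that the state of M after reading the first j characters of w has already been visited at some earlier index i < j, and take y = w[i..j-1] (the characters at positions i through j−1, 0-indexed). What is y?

State sequence: p0 -2-> p1 -0-> p4 -0-> p4 -0-> p4 -1-> p6 -1-> p0 -2-> p1
First repeat at step 3: p4 was already visited.

So i = 2, j = 3, giving x = w[0:2] = 20, y = w[2:3] = 0, z = w[3:7] = 0112.
Check: |xy| = 3 ≤ 7 and |y| = 1 ≥ 1. Reading y takes M from p4 back to p4, so every xyⁱz is accepted.

0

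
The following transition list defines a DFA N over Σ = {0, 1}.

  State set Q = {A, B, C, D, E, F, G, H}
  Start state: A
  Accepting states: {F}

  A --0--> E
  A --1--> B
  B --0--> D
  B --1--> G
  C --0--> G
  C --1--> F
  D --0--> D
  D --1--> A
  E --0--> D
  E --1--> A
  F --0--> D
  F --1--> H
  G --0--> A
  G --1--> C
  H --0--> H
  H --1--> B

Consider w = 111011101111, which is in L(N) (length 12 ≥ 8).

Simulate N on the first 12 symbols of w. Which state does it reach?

State sequence: A -1-> B -1-> G -1-> C -0-> G -1-> C -1-> F -1-> H -0-> H -1-> B -1-> G -1-> C -1-> F

After reading 12 characters, N is in state F.
(This kind of state-tracing is the core of the pumping-lemma construction: with 8 states, pigeonhole forces a repeat within the first 8 steps.)

F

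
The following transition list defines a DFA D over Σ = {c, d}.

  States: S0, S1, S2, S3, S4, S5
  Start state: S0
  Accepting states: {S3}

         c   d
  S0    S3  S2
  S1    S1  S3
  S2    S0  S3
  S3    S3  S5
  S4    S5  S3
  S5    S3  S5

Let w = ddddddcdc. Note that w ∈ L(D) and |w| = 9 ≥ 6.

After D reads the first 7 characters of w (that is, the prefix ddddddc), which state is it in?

S3

State sequence: S0 -d-> S2 -d-> S3 -d-> S5 -d-> S5 -d-> S5 -d-> S5 -c-> S3

After reading 7 characters, D is in state S3.
(This kind of state-tracing is the core of the pumping-lemma construction: with 6 states, pigeonhole forces a repeat within the first 6 steps.)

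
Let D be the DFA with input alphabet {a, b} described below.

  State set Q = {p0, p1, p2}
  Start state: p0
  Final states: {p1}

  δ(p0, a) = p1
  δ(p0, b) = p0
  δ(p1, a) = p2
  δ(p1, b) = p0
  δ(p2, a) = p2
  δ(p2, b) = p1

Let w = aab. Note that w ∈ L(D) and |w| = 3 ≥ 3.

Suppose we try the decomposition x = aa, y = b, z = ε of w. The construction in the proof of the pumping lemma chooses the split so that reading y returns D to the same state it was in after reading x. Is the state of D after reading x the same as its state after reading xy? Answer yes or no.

no

Run of D on the first 3 characters of w = a a b:
  step 0: p0  (start)
  step 1: p1  (read a: p0→p1)
  step 2: p2  (read a: p1→p2)
  step 3: p1  (read b: p2→p1)

After x (step 2): p2. After xy (step 3): p1.
They differ (p2 ≠ p1), so y is not a cycle from the state after x; this split is not the one the pumping-lemma construction produces, and pumping y need not keep the string in L(D).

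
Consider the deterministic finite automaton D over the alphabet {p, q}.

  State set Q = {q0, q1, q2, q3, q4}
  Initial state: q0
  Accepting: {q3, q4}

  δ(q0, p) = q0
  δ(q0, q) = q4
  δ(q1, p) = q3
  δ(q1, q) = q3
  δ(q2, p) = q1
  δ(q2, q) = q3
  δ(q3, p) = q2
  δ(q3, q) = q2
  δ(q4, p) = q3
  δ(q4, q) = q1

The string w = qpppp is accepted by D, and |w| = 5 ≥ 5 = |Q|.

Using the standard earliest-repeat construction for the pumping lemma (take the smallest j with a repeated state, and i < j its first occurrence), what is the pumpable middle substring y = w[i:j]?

State sequence: q0 -q-> q4 -p-> q3 -p-> q2 -p-> q1 -p-> q3
First repeat at step 5: q3 was already visited.

So i = 2, j = 5, giving x = w[0:2] = qp, y = w[2:5] = ppp, z = w[5:5] = ε.
Check: |xy| = 5 ≤ 5 and |y| = 3 ≥ 1. Reading y takes D from q3 back to q3, so every xyⁱz is accepted.

ppp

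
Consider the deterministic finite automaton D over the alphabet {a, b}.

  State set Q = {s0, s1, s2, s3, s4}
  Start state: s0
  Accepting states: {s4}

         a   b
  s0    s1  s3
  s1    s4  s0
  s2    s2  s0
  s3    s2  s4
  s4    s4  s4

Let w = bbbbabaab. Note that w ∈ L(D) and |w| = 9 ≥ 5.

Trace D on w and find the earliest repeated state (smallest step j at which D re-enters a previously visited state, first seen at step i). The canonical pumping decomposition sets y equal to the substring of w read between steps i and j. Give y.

State sequence: s0 -b-> s3 -b-> s4 -b-> s4 -b-> s4 -a-> s4 -b-> s4 -a-> s4 -a-> s4 -b-> s4
First repeat at step 3: s4 was already visited.

So i = 2, j = 3, giving x = w[0:2] = bb, y = w[2:3] = b, z = w[3:9] = babaab.
Check: |xy| = 3 ≤ 5 and |y| = 1 ≥ 1. Reading y takes D from s4 back to s4, so every xyⁱz is accepted.

b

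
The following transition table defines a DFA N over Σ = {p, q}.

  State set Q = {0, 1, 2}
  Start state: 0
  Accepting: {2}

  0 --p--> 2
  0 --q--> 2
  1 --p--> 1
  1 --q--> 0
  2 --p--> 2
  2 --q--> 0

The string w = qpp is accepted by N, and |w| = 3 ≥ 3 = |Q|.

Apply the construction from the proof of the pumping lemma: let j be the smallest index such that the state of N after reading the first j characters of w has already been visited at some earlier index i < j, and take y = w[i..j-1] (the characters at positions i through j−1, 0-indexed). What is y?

p

State sequence: 0 -q-> 2 -p-> 2 -p-> 2
First repeat at step 2: 2 was already visited.

So i = 1, j = 2, giving x = w[0:1] = q, y = w[1:2] = p, z = w[2:3] = p.
Check: |xy| = 2 ≤ 3 and |y| = 1 ≥ 1. Reading y takes N from 2 back to 2, so every xyⁱz is accepted.
With |Q| = 3, pigeonhole forces a state repeat no later than step 3; the substring read between the first and second visits to that state can be pumped.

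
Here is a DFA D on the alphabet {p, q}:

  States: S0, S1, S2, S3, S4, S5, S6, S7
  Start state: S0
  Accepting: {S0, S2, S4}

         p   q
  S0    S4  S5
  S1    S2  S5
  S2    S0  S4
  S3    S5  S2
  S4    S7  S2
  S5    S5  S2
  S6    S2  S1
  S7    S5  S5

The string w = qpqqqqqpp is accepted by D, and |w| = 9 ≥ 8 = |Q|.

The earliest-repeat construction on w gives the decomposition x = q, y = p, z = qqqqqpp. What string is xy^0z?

qqqqqqpp

xy⁰z = xz = q·qqqqqpp = qqqqqqpp.
Reading y = p takes D from S5 back to S5, so after x the machine is still in S5, and z then leads to the accepting state S4. Hence qqqqqqpp ∈ L(D).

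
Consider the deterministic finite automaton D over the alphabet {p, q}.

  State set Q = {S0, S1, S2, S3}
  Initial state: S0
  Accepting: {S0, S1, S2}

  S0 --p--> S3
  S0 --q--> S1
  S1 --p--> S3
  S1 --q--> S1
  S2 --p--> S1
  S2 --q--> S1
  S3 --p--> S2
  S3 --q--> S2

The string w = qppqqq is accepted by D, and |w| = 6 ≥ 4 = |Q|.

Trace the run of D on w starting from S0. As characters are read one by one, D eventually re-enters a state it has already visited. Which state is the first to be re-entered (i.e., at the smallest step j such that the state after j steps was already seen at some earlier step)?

Run of D on w = q p p q q q:
  step 0: S0  (start)
  step 1: S1  (read q: S0→S1)
  step 2: S3  (read p: S1→S3)
  step 3: S2  (read p: S3→S2)
  step 4: S1  (read q: S2→S1)   ← first repeat (S1 seen earlier)
  step 5: S1  (read q: S1→S1)
  step 6: S1  (read q: S1→S1)

The earliest repeat is at step j = 4: D is in S1, which it already visited at step i = 1.
The DFA has 4 states, so the proof of the pumping lemma guarantees a repeated state among the first 4+1 visited; the segment between the two visits is the pumpable y.

S1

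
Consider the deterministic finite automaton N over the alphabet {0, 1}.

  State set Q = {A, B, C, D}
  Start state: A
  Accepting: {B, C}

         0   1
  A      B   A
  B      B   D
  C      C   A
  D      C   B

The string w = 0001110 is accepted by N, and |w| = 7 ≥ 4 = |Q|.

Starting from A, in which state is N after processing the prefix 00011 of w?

Run of N on the first 5 characters of w = 0 0 0 1 1:
  step 0: A  (start)
  step 1: B  (read 0: A→B)
  step 2: B  (read 0: B→B)
  step 3: B  (read 0: B→B)
  step 4: D  (read 1: B→D)
  step 5: B  (read 1: D→B)

After reading 5 characters, N is in state B.

B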